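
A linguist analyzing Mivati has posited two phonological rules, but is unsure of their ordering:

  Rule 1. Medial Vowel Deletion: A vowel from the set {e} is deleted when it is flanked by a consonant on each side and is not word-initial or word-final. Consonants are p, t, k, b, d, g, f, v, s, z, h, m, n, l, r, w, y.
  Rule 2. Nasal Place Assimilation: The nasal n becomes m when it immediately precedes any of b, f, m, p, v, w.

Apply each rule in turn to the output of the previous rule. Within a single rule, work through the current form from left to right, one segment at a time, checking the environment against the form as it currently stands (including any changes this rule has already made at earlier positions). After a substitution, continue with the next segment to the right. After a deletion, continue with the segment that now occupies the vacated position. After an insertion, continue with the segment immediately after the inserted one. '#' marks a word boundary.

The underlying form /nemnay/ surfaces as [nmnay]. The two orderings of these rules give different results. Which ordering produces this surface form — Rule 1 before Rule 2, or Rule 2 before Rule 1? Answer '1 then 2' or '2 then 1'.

Order 1 then 2:
  1 Medial Vowel Deletion: [nemnay] → [nmnay]
  2 Nasal Place Assimilation: [nmnay] → [mmnay]
  result: [mmnay]
Order 2 then 1:
  2 Nasal Place Assimilation: no change — [nemnay]
  1 Medial Vowel Deletion: [nemnay] → [nmnay]
  result: [nmnay]

2 then 1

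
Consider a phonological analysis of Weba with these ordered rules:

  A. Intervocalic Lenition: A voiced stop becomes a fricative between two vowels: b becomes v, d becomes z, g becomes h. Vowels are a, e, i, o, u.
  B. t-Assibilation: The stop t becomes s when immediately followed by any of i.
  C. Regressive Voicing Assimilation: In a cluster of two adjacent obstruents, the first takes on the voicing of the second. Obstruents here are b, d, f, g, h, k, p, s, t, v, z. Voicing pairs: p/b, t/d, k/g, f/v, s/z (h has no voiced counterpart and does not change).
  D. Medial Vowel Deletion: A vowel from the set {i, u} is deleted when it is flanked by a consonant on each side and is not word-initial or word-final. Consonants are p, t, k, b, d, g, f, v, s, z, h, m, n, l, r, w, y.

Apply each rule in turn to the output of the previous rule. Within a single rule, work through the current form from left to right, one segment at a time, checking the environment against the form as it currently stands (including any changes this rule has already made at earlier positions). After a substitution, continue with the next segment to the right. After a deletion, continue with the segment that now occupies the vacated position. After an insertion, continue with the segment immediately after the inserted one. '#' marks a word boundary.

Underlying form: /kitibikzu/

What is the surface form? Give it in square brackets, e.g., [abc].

[ksvgzu]

A Intervocalic Lenition: [kitibikzu] → [kitivikzu]
B t-Assibilation: [kitivikzu] → [kisivikzu]
C Regressive Voicing Assimilation: [kisivikzu] → [kisivigzu]
D Medial Vowel Deletion: [kisivigzu] → [ksvgzu]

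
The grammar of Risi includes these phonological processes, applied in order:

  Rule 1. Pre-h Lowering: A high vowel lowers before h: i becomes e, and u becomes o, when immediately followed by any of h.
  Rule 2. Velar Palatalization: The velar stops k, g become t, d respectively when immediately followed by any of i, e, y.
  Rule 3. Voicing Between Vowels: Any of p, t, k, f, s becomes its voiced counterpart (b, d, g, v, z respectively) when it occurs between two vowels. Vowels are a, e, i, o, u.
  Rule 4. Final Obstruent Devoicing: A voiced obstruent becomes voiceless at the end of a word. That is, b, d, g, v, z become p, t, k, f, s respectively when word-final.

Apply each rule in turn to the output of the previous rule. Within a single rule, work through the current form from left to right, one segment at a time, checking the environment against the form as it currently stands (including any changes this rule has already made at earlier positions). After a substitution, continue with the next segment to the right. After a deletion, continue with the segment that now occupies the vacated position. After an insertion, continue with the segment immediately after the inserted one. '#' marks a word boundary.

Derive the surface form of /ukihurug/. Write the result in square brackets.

Rule 1 Pre-h Lowering: [ukihurug] → [ukehurug]
Rule 2 Velar Palatalization: [ukehurug] → [utehurug]
Rule 3 Voicing Between Vowels: [utehurug] → [udehurug]
Rule 4 Final Obstruent Devoicing: [udehurug] → [udehuruk]

[udehuruk]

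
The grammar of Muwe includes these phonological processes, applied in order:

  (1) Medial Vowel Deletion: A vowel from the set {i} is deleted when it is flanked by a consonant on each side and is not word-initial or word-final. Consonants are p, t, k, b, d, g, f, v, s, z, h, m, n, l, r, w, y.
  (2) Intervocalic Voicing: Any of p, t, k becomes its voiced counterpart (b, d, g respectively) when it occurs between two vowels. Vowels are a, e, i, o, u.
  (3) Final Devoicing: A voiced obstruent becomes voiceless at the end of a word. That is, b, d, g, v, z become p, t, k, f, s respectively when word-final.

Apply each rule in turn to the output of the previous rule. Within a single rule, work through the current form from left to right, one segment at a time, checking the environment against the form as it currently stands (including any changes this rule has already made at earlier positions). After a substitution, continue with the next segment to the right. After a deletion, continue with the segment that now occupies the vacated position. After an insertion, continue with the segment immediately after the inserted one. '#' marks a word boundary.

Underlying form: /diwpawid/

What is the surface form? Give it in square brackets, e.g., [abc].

[dwpawt]

(1) Medial Vowel Deletion: [diwpawid] → [dwpawd]
(2) Intervocalic Voicing: no change — [dwpawd]
(3) Final Devoicing: [dwpawd] → [dwpawt]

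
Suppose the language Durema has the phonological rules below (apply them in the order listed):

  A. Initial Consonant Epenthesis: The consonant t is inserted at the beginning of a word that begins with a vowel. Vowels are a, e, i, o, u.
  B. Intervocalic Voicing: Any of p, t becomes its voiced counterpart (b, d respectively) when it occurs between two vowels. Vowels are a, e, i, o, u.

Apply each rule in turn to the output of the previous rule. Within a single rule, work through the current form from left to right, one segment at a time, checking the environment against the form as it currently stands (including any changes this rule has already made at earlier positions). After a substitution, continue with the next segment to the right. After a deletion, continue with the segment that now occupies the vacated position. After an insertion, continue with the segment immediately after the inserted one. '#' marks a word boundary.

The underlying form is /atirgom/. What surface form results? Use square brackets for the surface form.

A Initial Consonant Epenthesis: [atirgom] → [tatirgom]
B Intervocalic Voicing: [tatirgom] → [tadirgom]

[tadirgom]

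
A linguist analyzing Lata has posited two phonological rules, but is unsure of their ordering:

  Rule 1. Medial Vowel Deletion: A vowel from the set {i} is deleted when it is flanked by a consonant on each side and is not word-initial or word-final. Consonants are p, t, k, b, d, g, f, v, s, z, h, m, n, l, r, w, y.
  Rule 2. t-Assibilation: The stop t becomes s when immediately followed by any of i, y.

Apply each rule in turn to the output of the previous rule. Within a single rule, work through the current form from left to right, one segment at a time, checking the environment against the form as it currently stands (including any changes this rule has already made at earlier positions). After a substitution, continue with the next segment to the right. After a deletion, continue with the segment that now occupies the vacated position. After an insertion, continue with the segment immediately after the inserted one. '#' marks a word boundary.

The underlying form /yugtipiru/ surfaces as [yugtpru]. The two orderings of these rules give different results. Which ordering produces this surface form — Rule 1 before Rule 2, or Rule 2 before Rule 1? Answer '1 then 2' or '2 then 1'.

Order 1 then 2:
  1 Medial Vowel Deletion: [yugtipiru] → [yugtpru]
  2 t-Assibilation: no change — [yugtpru]
  result: [yugtpru]
Order 2 then 1:
  2 t-Assibilation: [yugtipiru] → [yugsipiru]
  1 Medial Vowel Deletion: [yugsipiru] → [yugspru]
  result: [yugspru]

1 then 2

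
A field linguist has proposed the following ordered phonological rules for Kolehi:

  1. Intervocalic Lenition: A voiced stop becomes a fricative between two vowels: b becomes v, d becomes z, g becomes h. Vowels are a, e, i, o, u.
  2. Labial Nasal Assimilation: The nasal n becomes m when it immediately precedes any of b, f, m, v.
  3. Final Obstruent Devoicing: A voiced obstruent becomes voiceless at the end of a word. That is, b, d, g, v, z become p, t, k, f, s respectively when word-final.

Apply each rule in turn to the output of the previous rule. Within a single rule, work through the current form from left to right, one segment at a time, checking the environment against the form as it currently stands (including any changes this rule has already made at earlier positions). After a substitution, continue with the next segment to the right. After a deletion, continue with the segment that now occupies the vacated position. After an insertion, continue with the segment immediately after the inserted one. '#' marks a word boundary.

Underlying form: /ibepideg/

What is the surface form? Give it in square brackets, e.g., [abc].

1 Intervocalic Lenition: [ibepideg] → [ivepizeg]
2 Labial Nasal Assimilation: no change — [ivepizeg]
3 Final Obstruent Devoicing: [ivepizeg] → [ivepizek]

[ivepizek]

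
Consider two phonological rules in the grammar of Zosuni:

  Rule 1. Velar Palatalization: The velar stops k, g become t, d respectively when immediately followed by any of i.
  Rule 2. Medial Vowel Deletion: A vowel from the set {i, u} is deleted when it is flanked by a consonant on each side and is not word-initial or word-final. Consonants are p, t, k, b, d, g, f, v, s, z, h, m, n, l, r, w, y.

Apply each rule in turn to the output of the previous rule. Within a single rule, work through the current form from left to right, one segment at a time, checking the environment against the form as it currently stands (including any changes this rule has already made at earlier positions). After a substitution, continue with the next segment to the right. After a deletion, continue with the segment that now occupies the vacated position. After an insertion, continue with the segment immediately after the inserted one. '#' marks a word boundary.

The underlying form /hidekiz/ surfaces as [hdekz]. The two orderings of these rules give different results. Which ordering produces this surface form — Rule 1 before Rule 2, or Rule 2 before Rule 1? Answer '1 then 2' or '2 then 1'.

2 then 1

Order 1 then 2:
  1 Velar Palatalization: [hidekiz] → [hidetiz]
  2 Medial Vowel Deletion: [hidetiz] → [hdetz]
  result: [hdetz]
Order 2 then 1:
  2 Medial Vowel Deletion: [hidekiz] → [hdekz]
  1 Velar Palatalization: no change — [hdekz]
  result: [hdekz]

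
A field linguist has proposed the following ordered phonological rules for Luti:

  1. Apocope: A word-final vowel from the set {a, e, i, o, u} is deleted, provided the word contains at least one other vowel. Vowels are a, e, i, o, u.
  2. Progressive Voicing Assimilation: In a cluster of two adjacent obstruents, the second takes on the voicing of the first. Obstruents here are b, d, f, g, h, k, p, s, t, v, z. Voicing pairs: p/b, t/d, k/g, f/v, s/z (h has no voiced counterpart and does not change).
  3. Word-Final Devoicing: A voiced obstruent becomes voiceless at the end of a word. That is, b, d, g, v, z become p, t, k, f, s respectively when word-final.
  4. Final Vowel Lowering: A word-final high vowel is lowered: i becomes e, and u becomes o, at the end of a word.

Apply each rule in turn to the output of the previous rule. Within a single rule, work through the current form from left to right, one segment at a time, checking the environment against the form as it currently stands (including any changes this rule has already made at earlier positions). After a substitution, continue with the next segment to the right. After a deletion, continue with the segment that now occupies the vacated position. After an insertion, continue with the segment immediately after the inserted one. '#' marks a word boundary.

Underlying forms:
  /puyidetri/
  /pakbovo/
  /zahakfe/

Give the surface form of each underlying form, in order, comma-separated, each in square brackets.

/puyidetri/:
  1 Apocope: [puyidetri] → [puyidetr]
  2 Progressive Voicing Assimilation: no change — [puyidetr]
  3 Word-Final Devoicing: no change — [puyidetr]
  4 Final Vowel Lowering: no change — [puyidetr]
/pakbovo/:
  1 Apocope: [pakbovo] → [pakbov]
  2 Progressive Voicing Assimilation: [pakbov] → [pakpov]
  3 Word-Final Devoicing: [pakpov] → [pakpof]
  4 Final Vowel Lowering: no change — [pakpof]
/zahakfe/:
  1 Apocope: [zahakfe] → [zahakf]
  2 Progressive Voicing Assimilation: no change — [zahakf]
  3 Word-Final Devoicing: no change — [zahakf]
  4 Final Vowel Lowering: no change — [zahakf]

[puyidetr], [pakpof], [zahakf]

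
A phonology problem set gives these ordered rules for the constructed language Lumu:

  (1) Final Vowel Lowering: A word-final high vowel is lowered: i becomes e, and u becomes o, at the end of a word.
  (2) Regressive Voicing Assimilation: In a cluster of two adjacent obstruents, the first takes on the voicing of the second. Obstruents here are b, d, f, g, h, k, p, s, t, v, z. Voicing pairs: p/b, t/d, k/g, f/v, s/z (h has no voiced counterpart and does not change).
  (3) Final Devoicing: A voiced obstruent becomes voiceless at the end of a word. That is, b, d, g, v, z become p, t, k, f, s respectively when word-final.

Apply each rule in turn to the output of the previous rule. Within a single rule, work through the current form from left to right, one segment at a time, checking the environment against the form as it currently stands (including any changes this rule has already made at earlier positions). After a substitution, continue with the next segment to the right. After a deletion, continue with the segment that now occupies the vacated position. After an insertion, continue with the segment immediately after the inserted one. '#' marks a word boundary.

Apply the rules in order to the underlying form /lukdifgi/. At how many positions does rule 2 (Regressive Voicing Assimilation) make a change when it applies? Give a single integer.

(1) Final Vowel Lowering: [lukdifgi] → [lukdifge]
(2) Regressive Voicing Assimilation: [lukdifge] → [lugdivge]
(3) Final Devoicing: no change — [lugdivge]
Rule 2 changed 2 position(s).

2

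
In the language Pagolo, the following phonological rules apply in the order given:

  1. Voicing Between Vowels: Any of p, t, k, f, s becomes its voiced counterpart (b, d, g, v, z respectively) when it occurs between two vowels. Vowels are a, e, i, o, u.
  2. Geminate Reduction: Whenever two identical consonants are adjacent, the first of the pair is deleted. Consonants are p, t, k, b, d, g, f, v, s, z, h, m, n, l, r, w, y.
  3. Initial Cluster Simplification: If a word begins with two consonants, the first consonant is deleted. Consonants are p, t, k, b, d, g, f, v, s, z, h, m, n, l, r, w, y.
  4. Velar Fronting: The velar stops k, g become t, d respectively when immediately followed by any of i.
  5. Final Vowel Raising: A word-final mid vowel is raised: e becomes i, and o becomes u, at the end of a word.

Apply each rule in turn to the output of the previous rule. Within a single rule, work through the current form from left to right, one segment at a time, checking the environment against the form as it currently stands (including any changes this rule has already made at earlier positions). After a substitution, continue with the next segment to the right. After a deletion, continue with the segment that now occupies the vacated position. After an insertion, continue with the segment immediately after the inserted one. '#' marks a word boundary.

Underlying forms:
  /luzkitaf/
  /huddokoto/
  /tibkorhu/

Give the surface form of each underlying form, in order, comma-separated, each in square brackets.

/luzkitaf/:
  1 Voicing Between Vowels: [luzkitaf] → [luzkidaf]
  2 Geminate Reduction: no change — [luzkidaf]
  3 Initial Cluster Simplification: no change — [luzkidaf]
  4 Velar Fronting: [luzkidaf] → [luztidaf]
  5 Final Vowel Raising: no change — [luztidaf]
/huddokoto/:
  1 Voicing Between Vowels: [huddokoto] → [huddogodo]
  2 Geminate Reduction: [huddogodo] → [hudogodo]
  3 Initial Cluster Simplification: no change — [hudogodo]
  4 Velar Fronting: no change — [hudogodo]
  5 Final Vowel Raising: [hudogodo] → [hudogodu]
/tibkorhu/:
  1 Voicing Between Vowels: no change — [tibkorhu]
  2 Geminate Reduction: no change — [tibkorhu]
  3 Initial Cluster Simplification: no change — [tibkorhu]
  4 Velar Fronting: no change — [tibkorhu]
  5 Final Vowel Raising: no change — [tibkorhu]

[luztidaf], [hudogodu], [tibkorhu]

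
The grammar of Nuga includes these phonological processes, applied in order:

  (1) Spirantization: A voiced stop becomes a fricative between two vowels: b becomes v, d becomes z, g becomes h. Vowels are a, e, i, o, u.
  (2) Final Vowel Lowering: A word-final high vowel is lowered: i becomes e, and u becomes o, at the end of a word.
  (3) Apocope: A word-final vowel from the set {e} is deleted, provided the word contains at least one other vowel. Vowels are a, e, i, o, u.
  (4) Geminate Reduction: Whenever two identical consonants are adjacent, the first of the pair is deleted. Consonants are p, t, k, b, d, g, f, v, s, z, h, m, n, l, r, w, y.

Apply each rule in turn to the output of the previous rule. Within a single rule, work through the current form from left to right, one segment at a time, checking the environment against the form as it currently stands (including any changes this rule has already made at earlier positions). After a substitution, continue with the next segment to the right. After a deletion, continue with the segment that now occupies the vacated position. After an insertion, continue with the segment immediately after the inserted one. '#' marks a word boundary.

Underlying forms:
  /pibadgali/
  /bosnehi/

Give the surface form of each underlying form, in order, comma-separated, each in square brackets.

[pivadgal], [bosneh]

/pibadgali/:
  (1) Spirantization: [pibadgali] → [pivadgali]
  (2) Final Vowel Lowering: [pivadgali] → [pivadgale]
  (3) Apocope: [pivadgale] → [pivadgal]
  (4) Geminate Reduction: no change — [pivadgal]
/bosnehi/:
  (1) Spirantization: no change — [bosnehi]
  (2) Final Vowel Lowering: [bosnehi] → [bosnehe]
  (3) Apocope: [bosnehe] → [bosneh]
  (4) Geminate Reduction: no change — [bosneh]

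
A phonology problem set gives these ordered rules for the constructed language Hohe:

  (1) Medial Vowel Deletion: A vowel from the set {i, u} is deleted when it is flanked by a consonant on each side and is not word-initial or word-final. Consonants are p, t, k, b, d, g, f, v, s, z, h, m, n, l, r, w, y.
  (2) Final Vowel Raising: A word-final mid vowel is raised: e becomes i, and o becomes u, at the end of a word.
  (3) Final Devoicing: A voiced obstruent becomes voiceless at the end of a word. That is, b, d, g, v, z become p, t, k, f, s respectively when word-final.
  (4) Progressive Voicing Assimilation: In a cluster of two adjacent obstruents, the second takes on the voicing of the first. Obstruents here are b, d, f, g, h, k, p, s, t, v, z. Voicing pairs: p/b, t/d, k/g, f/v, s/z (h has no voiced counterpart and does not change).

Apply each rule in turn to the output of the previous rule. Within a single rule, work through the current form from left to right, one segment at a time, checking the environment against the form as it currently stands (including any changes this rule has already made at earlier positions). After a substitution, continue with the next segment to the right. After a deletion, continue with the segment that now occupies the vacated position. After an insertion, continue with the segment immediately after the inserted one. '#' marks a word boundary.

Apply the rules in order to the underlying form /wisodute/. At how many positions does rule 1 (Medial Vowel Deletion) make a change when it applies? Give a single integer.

(1) Medial Vowel Deletion: [wisodute] → [wsodte]
(2) Final Vowel Raising: [wsodte] → [wsodti]
(3) Final Devoicing: no change — [wsodti]
(4) Progressive Voicing Assimilation: [wsodti] → [wsoddi]
Rule 1 changed 2 position(s).

2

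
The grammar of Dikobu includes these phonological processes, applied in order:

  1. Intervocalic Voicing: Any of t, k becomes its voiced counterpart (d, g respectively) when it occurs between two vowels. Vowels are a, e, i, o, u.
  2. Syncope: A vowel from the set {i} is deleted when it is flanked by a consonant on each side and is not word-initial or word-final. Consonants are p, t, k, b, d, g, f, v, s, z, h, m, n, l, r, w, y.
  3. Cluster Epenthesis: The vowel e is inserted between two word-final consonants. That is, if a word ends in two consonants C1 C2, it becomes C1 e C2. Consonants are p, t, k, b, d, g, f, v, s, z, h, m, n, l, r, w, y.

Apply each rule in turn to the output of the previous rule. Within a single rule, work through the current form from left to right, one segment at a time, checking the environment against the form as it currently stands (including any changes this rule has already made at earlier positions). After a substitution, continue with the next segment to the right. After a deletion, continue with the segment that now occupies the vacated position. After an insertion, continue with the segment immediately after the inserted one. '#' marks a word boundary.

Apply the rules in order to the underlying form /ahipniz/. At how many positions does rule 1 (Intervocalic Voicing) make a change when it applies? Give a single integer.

0

1 Intervocalic Voicing: no change — [ahipniz]
2 Syncope: [ahipniz] → [ahpnz]
3 Cluster Epenthesis: [ahpnz] → [ahpnez]
Rule 1 changed 0 position(s).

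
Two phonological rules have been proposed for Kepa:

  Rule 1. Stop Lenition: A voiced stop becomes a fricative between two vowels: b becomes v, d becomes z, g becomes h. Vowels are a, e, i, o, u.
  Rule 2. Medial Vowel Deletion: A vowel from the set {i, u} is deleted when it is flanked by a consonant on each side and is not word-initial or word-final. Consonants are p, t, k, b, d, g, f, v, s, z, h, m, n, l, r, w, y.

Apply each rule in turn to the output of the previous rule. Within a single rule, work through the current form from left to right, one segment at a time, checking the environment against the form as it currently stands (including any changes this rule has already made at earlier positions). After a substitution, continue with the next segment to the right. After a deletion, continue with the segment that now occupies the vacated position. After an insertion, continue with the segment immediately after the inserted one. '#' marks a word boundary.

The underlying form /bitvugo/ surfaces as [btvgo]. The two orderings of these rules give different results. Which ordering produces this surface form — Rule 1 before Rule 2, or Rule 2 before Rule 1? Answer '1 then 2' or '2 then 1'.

2 then 1

Order 1 then 2:
  1 Stop Lenition: [bitvugo] → [bitvuho]
  2 Medial Vowel Deletion: [bitvuho] → [btvho]
  result: [btvho]
Order 2 then 1:
  2 Medial Vowel Deletion: [bitvugo] → [btvgo]
  1 Stop Lenition: no change — [btvgo]
  result: [btvgo]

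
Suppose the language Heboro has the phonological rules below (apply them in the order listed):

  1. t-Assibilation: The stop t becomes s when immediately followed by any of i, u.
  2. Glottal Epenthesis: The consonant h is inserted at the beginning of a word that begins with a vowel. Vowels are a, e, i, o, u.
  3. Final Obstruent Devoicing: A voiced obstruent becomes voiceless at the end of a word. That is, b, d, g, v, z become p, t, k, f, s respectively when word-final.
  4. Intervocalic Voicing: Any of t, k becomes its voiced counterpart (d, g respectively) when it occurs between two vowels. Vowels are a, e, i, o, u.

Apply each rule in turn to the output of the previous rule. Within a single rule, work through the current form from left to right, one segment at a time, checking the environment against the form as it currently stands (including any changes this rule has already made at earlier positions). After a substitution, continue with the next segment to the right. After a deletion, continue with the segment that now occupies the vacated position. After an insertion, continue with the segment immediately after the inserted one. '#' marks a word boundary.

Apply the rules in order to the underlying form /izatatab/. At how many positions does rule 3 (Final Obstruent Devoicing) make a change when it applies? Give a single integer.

1 t-Assibilation: no change — [izatatab]
2 Glottal Epenthesis: [izatatab] → [hizatatab]
3 Final Obstruent Devoicing: [hizatatab] → [hizatatap]
4 Intervocalic Voicing: [hizatatap] → [hizadadap]
Rule 3 changed 1 position(s).

1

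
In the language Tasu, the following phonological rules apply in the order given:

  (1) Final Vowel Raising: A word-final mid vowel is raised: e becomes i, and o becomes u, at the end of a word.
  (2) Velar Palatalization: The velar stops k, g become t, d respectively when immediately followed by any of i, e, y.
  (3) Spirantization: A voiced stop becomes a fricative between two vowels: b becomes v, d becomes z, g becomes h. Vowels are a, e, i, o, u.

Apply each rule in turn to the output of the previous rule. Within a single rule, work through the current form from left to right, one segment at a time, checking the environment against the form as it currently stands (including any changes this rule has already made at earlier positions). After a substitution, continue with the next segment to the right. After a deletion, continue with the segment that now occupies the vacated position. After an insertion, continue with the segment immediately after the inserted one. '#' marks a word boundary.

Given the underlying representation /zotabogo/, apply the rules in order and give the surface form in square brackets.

(1) Final Vowel Raising: [zotabogo] → [zotabogu]
(2) Velar Palatalization: no change — [zotabogu]
(3) Spirantization: [zotabogu] → [zotavohu]

[zotavohu]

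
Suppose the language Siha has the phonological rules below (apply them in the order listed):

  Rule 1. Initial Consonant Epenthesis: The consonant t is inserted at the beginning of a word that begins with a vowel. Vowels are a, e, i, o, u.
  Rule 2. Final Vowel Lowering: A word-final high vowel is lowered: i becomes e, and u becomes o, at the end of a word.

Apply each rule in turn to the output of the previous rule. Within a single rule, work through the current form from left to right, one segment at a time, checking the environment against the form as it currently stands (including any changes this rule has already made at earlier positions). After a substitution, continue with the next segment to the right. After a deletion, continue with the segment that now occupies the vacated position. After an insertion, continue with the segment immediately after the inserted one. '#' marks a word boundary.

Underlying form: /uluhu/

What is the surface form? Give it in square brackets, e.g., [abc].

Rule 1 Initial Consonant Epenthesis: [uluhu] → [tuluhu]
Rule 2 Final Vowel Lowering: [tuluhu] → [tuluho]

[tuluho]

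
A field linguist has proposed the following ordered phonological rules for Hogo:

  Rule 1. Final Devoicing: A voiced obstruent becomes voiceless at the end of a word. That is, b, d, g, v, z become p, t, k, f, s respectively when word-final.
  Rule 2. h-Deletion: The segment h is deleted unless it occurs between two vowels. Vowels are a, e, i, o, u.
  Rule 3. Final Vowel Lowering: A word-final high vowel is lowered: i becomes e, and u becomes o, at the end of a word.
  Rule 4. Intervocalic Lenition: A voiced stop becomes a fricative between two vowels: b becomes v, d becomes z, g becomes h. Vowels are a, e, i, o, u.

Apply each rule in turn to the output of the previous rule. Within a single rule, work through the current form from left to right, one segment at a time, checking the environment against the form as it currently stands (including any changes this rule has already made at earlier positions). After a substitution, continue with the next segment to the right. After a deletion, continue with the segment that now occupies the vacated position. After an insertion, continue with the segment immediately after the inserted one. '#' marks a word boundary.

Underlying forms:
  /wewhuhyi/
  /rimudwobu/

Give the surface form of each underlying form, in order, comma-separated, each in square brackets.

[wewuye], [rimudwovo]

/wewhuhyi/:
  Rule 1 Final Devoicing: no change — [wewhuhyi]
  Rule 2 h-Deletion: [wewhuhyi] → [wewuyi]
  Rule 3 Final Vowel Lowering: [wewuyi] → [wewuye]
  Rule 4 Intervocalic Lenition: no change — [wewuye]
/rimudwobu/:
  Rule 1 Final Devoicing: no change — [rimudwobu]
  Rule 2 h-Deletion: no change — [rimudwobu]
  Rule 3 Final Vowel Lowering: [rimudwobu] → [rimudwobo]
  Rule 4 Intervocalic Lenition: [rimudwobo] → [rimudwovo]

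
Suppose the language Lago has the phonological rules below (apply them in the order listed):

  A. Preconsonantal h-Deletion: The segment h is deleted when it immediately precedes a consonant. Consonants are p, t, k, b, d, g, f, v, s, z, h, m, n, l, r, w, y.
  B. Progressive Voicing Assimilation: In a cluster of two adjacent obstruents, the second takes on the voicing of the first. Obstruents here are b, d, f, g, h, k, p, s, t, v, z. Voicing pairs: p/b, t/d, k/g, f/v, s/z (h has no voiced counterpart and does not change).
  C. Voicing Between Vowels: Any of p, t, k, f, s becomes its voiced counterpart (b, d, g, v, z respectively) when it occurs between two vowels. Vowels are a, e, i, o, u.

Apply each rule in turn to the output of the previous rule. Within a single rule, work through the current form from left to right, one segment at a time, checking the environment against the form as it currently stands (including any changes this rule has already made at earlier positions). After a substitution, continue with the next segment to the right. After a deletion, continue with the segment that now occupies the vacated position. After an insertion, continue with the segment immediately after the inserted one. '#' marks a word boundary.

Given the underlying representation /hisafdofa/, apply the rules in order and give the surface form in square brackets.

A Preconsonantal h-Deletion: no change — [hisafdofa]
B Progressive Voicing Assimilation: [hisafdofa] → [hisaftofa]
C Voicing Between Vowels: [hisaftofa] → [hizaftova]

[hizaftova]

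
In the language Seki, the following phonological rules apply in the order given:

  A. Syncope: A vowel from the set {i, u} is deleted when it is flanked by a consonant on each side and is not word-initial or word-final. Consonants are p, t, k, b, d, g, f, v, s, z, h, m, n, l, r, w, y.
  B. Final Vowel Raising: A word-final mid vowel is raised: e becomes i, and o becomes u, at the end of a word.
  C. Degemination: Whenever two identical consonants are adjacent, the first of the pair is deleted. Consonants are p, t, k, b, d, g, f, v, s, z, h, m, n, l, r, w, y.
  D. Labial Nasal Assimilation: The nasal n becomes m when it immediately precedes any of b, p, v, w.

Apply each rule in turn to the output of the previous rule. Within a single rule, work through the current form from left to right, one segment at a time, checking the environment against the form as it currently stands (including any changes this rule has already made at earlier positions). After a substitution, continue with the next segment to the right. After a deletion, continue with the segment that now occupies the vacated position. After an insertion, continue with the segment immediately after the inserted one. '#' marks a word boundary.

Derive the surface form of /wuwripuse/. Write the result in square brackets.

[wrpsi]

A Syncope: [wuwripuse] → [wwrpse]
B Final Vowel Raising: [wwrpse] → [wwrpsi]
C Degemination: [wwrpsi] → [wrpsi]
D Labial Nasal Assimilation: no change — [wrpsi]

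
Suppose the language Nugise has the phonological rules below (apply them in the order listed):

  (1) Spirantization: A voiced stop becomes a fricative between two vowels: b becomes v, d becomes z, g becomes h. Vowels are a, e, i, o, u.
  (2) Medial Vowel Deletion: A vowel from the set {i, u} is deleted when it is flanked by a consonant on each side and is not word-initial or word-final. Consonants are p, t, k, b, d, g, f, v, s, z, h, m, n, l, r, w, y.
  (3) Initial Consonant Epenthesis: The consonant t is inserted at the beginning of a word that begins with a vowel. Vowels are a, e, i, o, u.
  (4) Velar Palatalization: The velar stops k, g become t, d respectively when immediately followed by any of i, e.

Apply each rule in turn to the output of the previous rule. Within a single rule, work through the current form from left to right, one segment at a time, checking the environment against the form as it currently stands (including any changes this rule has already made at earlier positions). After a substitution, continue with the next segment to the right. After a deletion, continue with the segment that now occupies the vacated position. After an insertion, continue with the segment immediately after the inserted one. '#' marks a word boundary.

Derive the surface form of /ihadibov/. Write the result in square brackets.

[tihazvov]

(1) Spirantization: [ihadibov] → [ihazivov]
(2) Medial Vowel Deletion: [ihazivov] → [ihazvov]
(3) Initial Consonant Epenthesis: [ihazvov] → [tihazvov]
(4) Velar Palatalization: no change — [tihazvov]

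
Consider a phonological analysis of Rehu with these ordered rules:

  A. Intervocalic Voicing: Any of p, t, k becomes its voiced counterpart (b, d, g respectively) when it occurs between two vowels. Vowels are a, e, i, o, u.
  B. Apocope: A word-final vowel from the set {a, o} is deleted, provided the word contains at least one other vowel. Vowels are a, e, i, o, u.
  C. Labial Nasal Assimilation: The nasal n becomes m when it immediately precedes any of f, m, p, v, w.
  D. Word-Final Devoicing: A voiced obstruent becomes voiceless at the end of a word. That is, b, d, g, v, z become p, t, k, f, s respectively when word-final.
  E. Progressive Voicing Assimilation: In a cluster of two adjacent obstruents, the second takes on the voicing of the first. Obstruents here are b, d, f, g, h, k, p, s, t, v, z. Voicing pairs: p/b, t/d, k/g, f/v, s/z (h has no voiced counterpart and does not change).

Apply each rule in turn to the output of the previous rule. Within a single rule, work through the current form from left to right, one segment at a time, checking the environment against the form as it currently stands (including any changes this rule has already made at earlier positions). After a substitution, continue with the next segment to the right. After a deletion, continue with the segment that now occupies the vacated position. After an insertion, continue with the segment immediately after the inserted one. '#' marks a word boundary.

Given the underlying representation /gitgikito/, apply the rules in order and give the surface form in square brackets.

[gitkigit]

A Intervocalic Voicing: [gitgikito] → [gitgigido]
B Apocope: [gitgigido] → [gitgigid]
C Labial Nasal Assimilation: no change — [gitgigid]
D Word-Final Devoicing: [gitgigid] → [gitgigit]
E Progressive Voicing Assimilation: [gitgigit] → [gitkigit]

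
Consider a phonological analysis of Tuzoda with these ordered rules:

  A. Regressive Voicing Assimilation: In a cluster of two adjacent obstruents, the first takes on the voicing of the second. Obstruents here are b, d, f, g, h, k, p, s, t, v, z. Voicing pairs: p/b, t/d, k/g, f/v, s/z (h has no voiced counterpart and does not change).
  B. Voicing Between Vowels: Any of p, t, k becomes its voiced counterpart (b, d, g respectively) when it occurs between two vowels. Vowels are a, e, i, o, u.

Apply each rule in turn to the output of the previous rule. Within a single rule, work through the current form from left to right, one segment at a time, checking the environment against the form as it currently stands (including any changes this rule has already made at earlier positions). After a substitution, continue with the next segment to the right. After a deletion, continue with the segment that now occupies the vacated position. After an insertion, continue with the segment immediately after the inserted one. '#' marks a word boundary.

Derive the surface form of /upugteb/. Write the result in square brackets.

A Regressive Voicing Assimilation: [upugteb] → [upukteb]
B Voicing Between Vowels: [upukteb] → [ubukteb]

[ubukteb]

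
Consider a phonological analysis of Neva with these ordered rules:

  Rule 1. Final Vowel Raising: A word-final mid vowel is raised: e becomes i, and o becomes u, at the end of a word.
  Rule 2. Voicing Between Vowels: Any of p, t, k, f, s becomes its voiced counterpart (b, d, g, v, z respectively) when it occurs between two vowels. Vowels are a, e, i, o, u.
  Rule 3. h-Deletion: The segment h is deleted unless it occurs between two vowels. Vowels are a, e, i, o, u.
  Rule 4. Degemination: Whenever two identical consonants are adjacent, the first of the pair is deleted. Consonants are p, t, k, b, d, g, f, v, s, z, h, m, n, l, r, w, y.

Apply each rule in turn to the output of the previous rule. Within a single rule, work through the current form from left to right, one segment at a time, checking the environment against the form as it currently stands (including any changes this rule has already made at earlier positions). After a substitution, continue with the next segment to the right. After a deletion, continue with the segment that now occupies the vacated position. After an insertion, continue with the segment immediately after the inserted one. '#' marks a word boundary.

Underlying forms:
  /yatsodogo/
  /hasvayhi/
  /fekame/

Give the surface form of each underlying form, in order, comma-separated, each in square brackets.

[yatsodogu], [asvayi], [fegami]

/yatsodogo/:
  Rule 1 Final Vowel Raising: [yatsodogo] → [yatsodogu]
  Rule 2 Voicing Between Vowels: no change — [yatsodogu]
  Rule 3 h-Deletion: no change — [yatsodogu]
  Rule 4 Degemination: no change — [yatsodogu]
/hasvayhi/:
  Rule 1 Final Vowel Raising: no change — [hasvayhi]
  Rule 2 Voicing Between Vowels: no change — [hasvayhi]
  Rule 3 h-Deletion: [hasvayhi] → [asvayi]
  Rule 4 Degemination: no change — [asvayi]
/fekame/:
  Rule 1 Final Vowel Raising: [fekame] → [fekami]
  Rule 2 Voicing Between Vowels: [fekami] → [fegami]
  Rule 3 h-Deletion: no change — [fegami]
  Rule 4 Degemination: no change — [fegami]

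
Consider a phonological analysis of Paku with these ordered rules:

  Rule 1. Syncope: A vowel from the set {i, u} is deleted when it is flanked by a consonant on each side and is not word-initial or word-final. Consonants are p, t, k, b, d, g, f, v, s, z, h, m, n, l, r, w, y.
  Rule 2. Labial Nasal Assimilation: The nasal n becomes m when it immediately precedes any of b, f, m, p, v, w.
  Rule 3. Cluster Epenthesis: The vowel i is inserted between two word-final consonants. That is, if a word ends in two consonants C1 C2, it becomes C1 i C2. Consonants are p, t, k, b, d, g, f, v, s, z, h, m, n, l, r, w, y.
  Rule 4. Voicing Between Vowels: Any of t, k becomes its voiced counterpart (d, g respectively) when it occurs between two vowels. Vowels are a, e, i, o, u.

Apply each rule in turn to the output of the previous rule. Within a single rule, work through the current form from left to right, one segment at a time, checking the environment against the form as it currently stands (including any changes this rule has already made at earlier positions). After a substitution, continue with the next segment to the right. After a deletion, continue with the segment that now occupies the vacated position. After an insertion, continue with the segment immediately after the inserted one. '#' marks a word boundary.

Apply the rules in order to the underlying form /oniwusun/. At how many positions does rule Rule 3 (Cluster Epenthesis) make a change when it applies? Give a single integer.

1

Rule 1 Syncope: [oniwusun] → [onwsn]
Rule 2 Labial Nasal Assimilation: [onwsn] → [omwsn]
Rule 3 Cluster Epenthesis: [omwsn] → [omwsin]
Rule 4 Voicing Between Vowels: no change — [omwsin]
Rule Rule 3 changed 1 position(s).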